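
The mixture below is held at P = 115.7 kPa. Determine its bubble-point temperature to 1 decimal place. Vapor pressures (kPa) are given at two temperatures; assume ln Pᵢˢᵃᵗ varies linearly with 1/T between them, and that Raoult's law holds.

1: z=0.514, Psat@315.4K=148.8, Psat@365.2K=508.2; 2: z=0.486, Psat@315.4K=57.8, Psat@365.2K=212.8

T = 318.9 K

Bubble-point temperature: ΣzᵢPᵢˢᵃᵗ(T) = P. Interpolate ln Pᵢˢᵃᵗ = aᵢ + bᵢ/T.
  T = 315.4 K: ΣzᵢPᵢˢᵃᵗ = 104.57 kPa
  T = 365.2 K: ΣzᵢPᵢˢᵃᵗ = 364.64 kPa
  T = 340.3 K: ΣzᵢPᵢˢᵃᵗ = 204.37 kPa
  T = 327.9 K: ΣzᵢPᵢˢᵃᵗ = 148.26 kPa
  T = 321.6 K: ΣzᵢPᵢˢᵃᵗ = 124.76 kPa
  T = 318.5 K: ΣzᵢPᵢˢᵃᵗ = 114.32 kPa
  T = 320.1 K: ΣzᵢPᵢˢᵃᵗ = 119.62 kPa
Interpolating between 318.5 K and 320.1 K gives T ≈ 318.9 K.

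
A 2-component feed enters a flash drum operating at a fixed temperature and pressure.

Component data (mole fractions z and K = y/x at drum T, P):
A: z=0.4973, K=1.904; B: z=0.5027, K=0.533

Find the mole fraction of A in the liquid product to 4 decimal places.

x_A = 0.3406

Iterate (Newton) starting at ψ = 0.5:
  ψ = 0.5000: g = 0.00334, g' = -0.3794 → ψ = 0.5088
Converged at ψ = 0.5088.
Compositions from xᵢ = zᵢ/(1+ψ(Kᵢ−1)), yᵢ = Kᵢxᵢ:
  A: x = 0.3406, y = 0.6486
  B: x = 0.6594, y = 0.3514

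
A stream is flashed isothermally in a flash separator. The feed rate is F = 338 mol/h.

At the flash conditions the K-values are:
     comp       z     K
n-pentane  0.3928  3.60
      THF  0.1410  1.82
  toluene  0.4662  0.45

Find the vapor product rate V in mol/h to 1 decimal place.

V = 245.1 mol/h

Material balance + equilibrium reduce to Σ zᵢ(Kᵢ−1)/(1+β(Kᵢ−1)) = 0.
Check two-phase: ΣzᵢKᵢ = 1.8805 > 1 and Σzᵢ/Kᵢ = 1.2226 > 1, so g(0) = 0.8805 > 0 and g(1) = -0.2226 < 0.
Iterate (Newton) starting at β = 0.5:
  β = 0.5000: g = 0.17237, g' = -0.8179 → β = 0.7107
  β = 0.7107: g = 0.01069, g' = -0.7454 → β = 0.7251
Converged at β = 0.7251.
Then V = β·F = 0.7251·338 = 245.1 mol/h and L = F − V = 92.9 mol/h.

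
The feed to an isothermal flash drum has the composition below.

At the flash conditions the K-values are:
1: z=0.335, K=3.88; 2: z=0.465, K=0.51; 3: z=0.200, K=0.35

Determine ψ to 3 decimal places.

Let ψ = V/F and solve Σ zᵢ(Kᵢ−1)/(1+ψ(Kᵢ−1)) = 0.
Feasibility: ΣzᵢKᵢ = 1.607, Σzᵢ/Kᵢ = 1.570 — both > 1, two phases present.
Newton iteration, ψ⁰ = 0.5:
  ψ = 0.500: g = -0.0990, g' = -0.848 → ψ = 0.383
  ψ = 0.383: g = 0.0049, g' = -0.947 → ψ = 0.388
Converged at ψ = 0.388.

ψ = 0.388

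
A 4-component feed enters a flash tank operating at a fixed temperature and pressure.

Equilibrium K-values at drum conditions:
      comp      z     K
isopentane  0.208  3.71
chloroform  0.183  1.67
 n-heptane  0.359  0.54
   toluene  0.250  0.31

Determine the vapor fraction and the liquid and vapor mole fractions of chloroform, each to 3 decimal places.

ψ = 0.305, x_chloroform = 0.152, y_chloroform = 0.254

Material balance + equilibrium reduce to Σ zᵢ(Kᵢ−1)/(1+ψ(Kᵢ−1)) = 0.
Check two-phase: ΣzᵢKᵢ = 1.349 > 1 and Σzᵢ/Kᵢ = 1.637 > 1, so g(0) = 0.349 > 0 and g(1) = -0.637 < 0.
Iterate (Newton) starting at ψ = 0.4:
  ψ = 0.400: g = -0.0735, g' = -0.744 → ψ = 0.301
  ψ = 0.301: g = 0.0029, g' = -0.812 → ψ = 0.305
Converged at ψ = 0.305.
Compositions from xᵢ = zᵢ/(1+ψ(Kᵢ−1)), yᵢ = Kᵢxᵢ:
  isopentane: x = 0.114, y = 0.423
  chloroform: x = 0.152, y = 0.254
  n-heptane: x = 0.418, y = 0.225
  toluene: x = 0.317, y = 0.098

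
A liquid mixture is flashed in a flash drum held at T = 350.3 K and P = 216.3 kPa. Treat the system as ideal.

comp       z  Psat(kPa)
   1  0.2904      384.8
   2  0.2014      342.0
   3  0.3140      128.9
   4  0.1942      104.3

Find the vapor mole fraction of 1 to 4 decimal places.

Raoult's law: Kᵢ = Pᵢˢᵃᵗ/P = Pᵢˢᵃᵗ/216.3.
  K_1 = 384.8/216.3 = 1.779011, K_2 = 342.0/216.3 = 1.581137, K_3 = 128.9/216.3 = 0.595932, K_4 = 104.3/216.3 = 0.482201
Material balance + equilibrium reduce to Σ zᵢ(Kᵢ−1)/(1+β(Kᵢ−1)) = 0.
g(0) = ΣzᵢKᵢ − 1 = 0.1158 and g(1) = 1 − Σzᵢ/Kᵢ = -0.2203, so a root lies in (0, 1).
Newton–Raphson from β = 0.5:
  β = 0.5000: g = -0.04119, g' = -0.3074 → β = 0.3660
  β = 0.3660: g = -0.00043, g' = -0.3028 → β = 0.3646
Converged at β = 0.3646.
Compositions from xᵢ = zᵢ/(1+β(Kᵢ−1)), yᵢ = Kᵢxᵢ:
  1: x = 0.2262, y = 0.4023
  2: x = 0.1662, y = 0.2628
  3: x = 0.3683, y = 0.2195
  4: x = 0.2394, y = 0.1154

y_1 = 0.4023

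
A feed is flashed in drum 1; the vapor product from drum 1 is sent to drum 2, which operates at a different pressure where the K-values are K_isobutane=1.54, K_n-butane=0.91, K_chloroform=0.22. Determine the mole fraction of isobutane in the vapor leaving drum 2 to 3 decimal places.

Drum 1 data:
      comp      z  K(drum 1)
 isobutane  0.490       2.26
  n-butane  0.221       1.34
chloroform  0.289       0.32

y_isobutane (drum 2) = 0.710

Drum 1:
Newton–Raphson from ψ₁ = 0.5:
  ψ₁ = 0.500: g = 0.1452, g' = -0.618 → ψ₁ = 0.735
  ψ₁ = 0.735: g = -0.0122, g' = -0.760 → ψ₁ = 0.719
Converged at ψ₁ = 0.719.
Drum-1 compositions:
  isobutane: x = 0.257, y = 0.581
  n-butane: x = 0.178, y = 0.238
  chloroform: x = 0.565, y = 0.181
Drum-2 feed = drum-1 vapor: z₂ = (0.5811, 0.2380, 0.1809).
Drum 2:
Let ψ₂ = V/F and solve Σ zᵢ(Kᵢ−1)/(1+ψ₂(Kᵢ−1)) = 0.
g(0) = ΣzᵢKᵢ − 1 = 0.151 and g(1) = 1 − Σzᵢ/Kᵢ = -0.461, so a root lies in (0, 1).
Newton–Raphson from ψ₂ = 0.33:
  ψ₂ = 0.330: g = 0.0543, g' = -0.324 → ψ₂ = 0.498
  ψ₂ = 0.498: g = -0.0057, g' = -0.401 → ψ₂ = 0.483
Converged at ψ₂ = 0.483.
  isobutane: x = 0.461, y = 0.710
  n-butane: x = 0.249, y = 0.226
  chloroform: x = 0.290, y = 0.064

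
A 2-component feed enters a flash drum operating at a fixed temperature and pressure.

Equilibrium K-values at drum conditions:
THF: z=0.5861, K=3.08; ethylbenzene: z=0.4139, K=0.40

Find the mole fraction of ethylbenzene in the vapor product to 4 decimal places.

y_ethylbenzene = 0.3104

Rachford–Rice: g(V/F) = Σ zᵢ(Kᵢ−1)/(1+V/F(Kᵢ−1)) = 0.
Feasibility: ΣzᵢKᵢ = 1.9707, Σzᵢ/Kᵢ = 1.2250 — both > 1, two phases present.
Newton iteration, V/F⁰ = 0.5:
  V/F = 0.5000: g = 0.24282, g' = -0.9134 → V/F = 0.7658
  V/F = 0.7658: g = 0.01069, g' = -0.8872 → V/F = 0.7779
  V/F = 0.7779: g = -0.00004, g' = -0.8939 → V/F = 0.7778
Converged at V/F = 0.7778.
Compositions from xᵢ = zᵢ/(1+V/F(Kᵢ−1)), yᵢ = Kᵢxᵢ:
  THF: x = 0.2239, y = 0.6896
  ethylbenzene: x = 0.7761, y = 0.3104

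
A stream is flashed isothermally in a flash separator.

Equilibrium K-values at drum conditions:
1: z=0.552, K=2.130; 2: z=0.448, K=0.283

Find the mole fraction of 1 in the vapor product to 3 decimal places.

y_1 = 0.827

Material balance + equilibrium reduce to Σ zᵢ(Kᵢ−1)/(1+ψ(Kᵢ−1)) = 0.
Feasibility: ΣzᵢKᵢ = 1.303, Σzᵢ/Kᵢ = 1.842 — both > 1, two phases present.
Binary case is linear: z₁(K₁−1)(1+ψ(K₂−1)) + z₂(K₂−1)(1+ψ(K₁−1)) = 0
⇒ ψ = [z₁(K₁−1)+z₂(K₂−1)] / [−(K₁−1)(K₂−1)] = 0.3025/0.8102 = 0.373
Compositions from xᵢ = zᵢ/(1+ψ(Kᵢ−1)), yᵢ = Kᵢxᵢ:
  1: x = 0.388, y = 0.827
  2: x = 0.612, y = 0.173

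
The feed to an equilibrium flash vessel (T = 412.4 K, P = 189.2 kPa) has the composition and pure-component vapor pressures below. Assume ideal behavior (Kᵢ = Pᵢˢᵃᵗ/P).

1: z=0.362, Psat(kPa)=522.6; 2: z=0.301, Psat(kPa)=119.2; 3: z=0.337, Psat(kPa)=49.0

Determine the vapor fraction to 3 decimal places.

ψ = 0.266

Raoult's law: Kᵢ = Pᵢˢᵃᵗ/P = Pᵢˢᵃᵗ/189.2.
  K_1 = 522.6/189.2 = 2.76216, K_2 = 119.2/189.2 = 0.63002, K_3 = 49.0/189.2 = 0.25899
Let ψ = V/F and solve Σ zᵢ(Kᵢ−1)/(1+ψ(Kᵢ−1)) = 0.
Check two-phase: ΣzᵢKᵢ = 1.277 > 1 and Σzᵢ/Kᵢ = 1.910 > 1, so g(0) = 0.277 > 0 and g(1) = -0.910 < 0.
Newton–Raphson from ψ = 0.5:
  ψ = 0.500: g = -0.1942, g' = -0.847 → ψ = 0.271
  ψ = 0.271: g = -0.0042, g' = -0.856 → ψ = 0.266
Converged at ψ = 0.266.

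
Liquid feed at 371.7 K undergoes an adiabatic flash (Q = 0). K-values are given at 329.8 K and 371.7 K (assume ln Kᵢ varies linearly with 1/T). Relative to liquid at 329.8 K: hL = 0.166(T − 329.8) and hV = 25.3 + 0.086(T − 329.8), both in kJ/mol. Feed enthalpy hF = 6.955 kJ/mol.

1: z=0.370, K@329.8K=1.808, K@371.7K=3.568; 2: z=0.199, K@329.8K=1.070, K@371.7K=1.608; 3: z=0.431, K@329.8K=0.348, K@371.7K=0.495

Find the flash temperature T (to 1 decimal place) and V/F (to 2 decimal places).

T = 335.3 K, V/F = 0.24

Adiabatic flash: solve Rachford–Rice at each trial T, then check hF = ψ·hV(T) + (1−ψ)·hL(T).
  T = 329.8 K: K = (1.808, 1.070, 0.348), RR gives ψ = 0.076, H_out = 1.914 kJ/mol
  T = 371.7 K: K = (3.568, 1.608, 0.495), RR gives ψ = 0.845, H_out = 25.501 kJ/mol
  T = 350.8 K: K = (2.594, 1.328, 0.420), RR gives ψ = 0.554, H_out = 16.564 kJ/mol
  T = 340.3 K: K = (2.178, 1.196, 0.383), RR gives ψ = 0.361, H_out = 10.585 kJ/mol
  T = 335.1 K: K = (1.989, 1.133, 0.366), RR gives ψ = 0.238, H_out = 6.790 kJ/mol
  T = 337.7 K: K = (2.082, 1.164, 0.374), RR gives ψ = 0.303, H_out = 8.783 kJ/mol
  T = 336.4 K: K = (2.035, 1.149, 0.370), RR gives ψ = 0.271, H_out = 7.813 kJ/mol
Linear interpolation between T = 335.1 (H_out = 6.790) and T = 336.4 (H_out = 7.813) on hF = 6.955 gives T ≈ 335.3 K, at which ψ = 0.24.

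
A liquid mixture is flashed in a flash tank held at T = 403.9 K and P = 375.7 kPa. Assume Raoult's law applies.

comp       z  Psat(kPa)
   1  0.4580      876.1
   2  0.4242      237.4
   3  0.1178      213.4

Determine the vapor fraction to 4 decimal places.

Raoult's law: Kᵢ = Pᵢˢᵃᵗ/P = Pᵢˢᵃᵗ/375.7.
  K_1 = 876.1/375.7 = 2.331914, K_2 = 237.4/375.7 = 0.631887, K_3 = 213.4/375.7 = 0.568006
Rachford–Rice: g(ψ) = Σ zᵢ(Kᵢ−1)/(1+ψ(Kᵢ−1)) = 0.
Check two-phase: ΣzᵢKᵢ = 1.4030 > 1 and Σzᵢ/Kᵢ = 1.0751 > 1, so g(0) = 0.4030 > 0 and g(1) = -0.0751 < 0.
Newton iteration, ψ⁰ = 0.5:
  ψ = 0.5000: g = 0.10988, g' = -0.4149 → ψ = 0.7649
  ψ = 0.7649: g = 0.00883, g' = -0.3598 → ψ = 0.7894
  ψ = 0.7894: g = 0.00002, g' = -0.3579 → ψ = 0.7895
Converged at ψ = 0.7895.

ψ = 0.7895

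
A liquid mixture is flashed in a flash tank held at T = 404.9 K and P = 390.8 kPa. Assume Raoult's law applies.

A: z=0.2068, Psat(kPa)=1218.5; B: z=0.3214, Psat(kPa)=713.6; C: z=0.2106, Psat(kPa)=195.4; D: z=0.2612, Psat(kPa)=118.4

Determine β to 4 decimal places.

Raoult's law: Kᵢ = Pᵢˢᵃᵗ/P = Pᵢˢᵃᵗ/390.8.
  K_A = 1218.5/390.8 = 3.117963, K_B = 713.6/390.8 = 1.825998, K_C = 195.4/390.8 = 0.500000, K_D = 118.4/390.8 = 0.302968
Iterate (Newton) starting at β = 0.5:
  β = 0.5000: g = -0.01926, g' = -0.7212 → β = 0.4733
  β = 0.4733: g = -0.00005, g' = -0.7177 → β = 0.4732
Converged at β = 0.4732.

β = 0.4732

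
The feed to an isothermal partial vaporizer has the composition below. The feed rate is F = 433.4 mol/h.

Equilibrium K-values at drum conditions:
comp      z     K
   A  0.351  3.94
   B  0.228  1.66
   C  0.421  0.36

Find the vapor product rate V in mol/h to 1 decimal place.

Material balance + equilibrium reduce to Σ zᵢ(Kᵢ−1)/(1+β(Kᵢ−1)) = 0.
Feasibility: ΣzᵢKᵢ = 1.913, Σzᵢ/Kᵢ = 1.396 — both > 1, two phases present.
Iterate (Newton) starting at β = 0.5:
  β = 0.500: g = 0.1347, g' = -0.926 → β = 0.645
  β = 0.645: g = 0.0026, g' = -0.911 → β = 0.648
Converged at β = 0.648.
Then V = β·F = 0.6483·433.4 = 281.0 mol/h and L = F − V = 152.4 mol/h.

V = 281.0 mol/h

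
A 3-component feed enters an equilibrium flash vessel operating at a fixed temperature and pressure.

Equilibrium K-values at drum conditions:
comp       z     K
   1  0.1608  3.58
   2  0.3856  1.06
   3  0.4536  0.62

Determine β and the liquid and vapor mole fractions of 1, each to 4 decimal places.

β = 0.4705, x_1 = 0.0726, y_1 = 0.2600

Material balance + equilibrium reduce to Σ zᵢ(Kᵢ−1)/(1+β(Kᵢ−1)) = 0.
Feasibility: ΣzᵢKᵢ = 1.2656, Σzᵢ/Kᵢ = 1.1403 — both > 1, two phases present.
Newton–Raphson from β = 0.42:
  β = 0.4200: g = 0.01657, g' = -0.3406 → β = 0.4687
  β = 0.4687: g = 0.00058, g' = -0.3176 → β = 0.4705
Converged at β = 0.4705.
Compositions from xᵢ = zᵢ/(1+β(Kᵢ−1)), yᵢ = Kᵢxᵢ:
  1: x = 0.0726, y = 0.2600
  2: x = 0.3750, y = 0.3975
  3: x = 0.5524, y = 0.3425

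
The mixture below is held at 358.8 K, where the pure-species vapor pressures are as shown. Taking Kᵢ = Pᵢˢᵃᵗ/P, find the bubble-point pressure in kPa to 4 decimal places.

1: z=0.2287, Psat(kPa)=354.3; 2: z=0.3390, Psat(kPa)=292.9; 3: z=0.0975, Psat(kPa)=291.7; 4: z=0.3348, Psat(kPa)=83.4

Pbub = 236.6846 kPa

At the bubble point ψ → 0, so ΣzᵢKᵢ = 1 with Kᵢ = Pᵢˢᵃᵗ/P ⇒ P = ΣzᵢPᵢˢᵃᵗ.
P = 0.2287·354.3 + 0.3390·292.9 + 0.0975·291.7 + 0.3348·83.4 = 236.6846 kPa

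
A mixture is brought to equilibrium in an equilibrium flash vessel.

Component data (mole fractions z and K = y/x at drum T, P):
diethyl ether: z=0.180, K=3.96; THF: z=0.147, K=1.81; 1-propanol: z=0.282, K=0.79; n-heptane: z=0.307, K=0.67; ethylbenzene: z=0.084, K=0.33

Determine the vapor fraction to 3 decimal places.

Iterate (Newton) starting at ψ = 0.67:
  ψ = 0.670: g = -0.0453, g' = -0.414 → ψ = 0.560
  ψ = 0.560: g = 0.0007, g' = -0.432 → ψ = 0.562
Converged at ψ = 0.562.

ψ = 0.562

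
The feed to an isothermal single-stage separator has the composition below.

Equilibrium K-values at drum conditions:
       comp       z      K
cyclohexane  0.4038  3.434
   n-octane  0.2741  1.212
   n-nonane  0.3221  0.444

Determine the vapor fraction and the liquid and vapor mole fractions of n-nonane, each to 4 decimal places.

ψ = 0.8975, x_n-nonane = 0.6429, y_n-nonane = 0.2855

Let ψ = V/F and solve Σ zᵢ(Kᵢ−1)/(1+ψ(Kᵢ−1)) = 0.
g(0) = ΣzᵢKᵢ − 1 = 0.8619 and g(1) = 1 − Σzᵢ/Kᵢ = -0.0692, so a root lies in (0, 1).
Newton–Raphson from ψ = 0.66:
  ψ = 0.6600: g = 0.14516, g' = -0.6101 → ψ = 0.8979
  ψ = 0.8979: g = -0.00029, g' = -0.6415 → ψ = 0.8975
Converged at ψ = 0.8975.
Compositions from xᵢ = zᵢ/(1+ψ(Kᵢ−1)), yᵢ = Kᵢxᵢ:
  cyclohexane: x = 0.1268, y = 0.4354
  n-octane: x = 0.2303, y = 0.2791
  n-nonane: x = 0.6429, y = 0.2855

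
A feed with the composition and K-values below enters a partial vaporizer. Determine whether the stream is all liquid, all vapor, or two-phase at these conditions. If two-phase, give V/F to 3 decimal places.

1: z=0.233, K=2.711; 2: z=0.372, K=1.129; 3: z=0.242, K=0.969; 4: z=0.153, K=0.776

all vapor

ΣzᵢKᵢ = 1.405; Σzᵢ/Kᵢ = 0.862.
Since Σzᵢ/Kᵢ < 1 the mixture is above its dew point — single vapor phase.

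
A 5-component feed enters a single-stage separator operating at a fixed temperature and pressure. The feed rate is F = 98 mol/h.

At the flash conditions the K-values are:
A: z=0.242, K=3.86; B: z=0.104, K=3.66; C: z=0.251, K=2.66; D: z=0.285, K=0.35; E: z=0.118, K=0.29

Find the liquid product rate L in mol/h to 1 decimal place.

L = 28.2 mol/h

Rachford–Rice: g(β) = Σ zᵢ(Kᵢ−1)/(1+β(Kᵢ−1)) = 0.
Feasibility: ΣzᵢKᵢ = 2.116, Σzᵢ/Kᵢ = 1.407 — both > 1, two phases present.
Newton iteration, β⁰ = 0.5:
  β = 0.500: g = 0.2269, g' = -1.085 → β = 0.709
  β = 0.709: g = 0.0033, g' = -1.106 → β = 0.712
Converged at β = 0.712.
Then V = β·F = 0.7122·98 = 69.8 mol/h and L = F − V = 28.2 mol/h.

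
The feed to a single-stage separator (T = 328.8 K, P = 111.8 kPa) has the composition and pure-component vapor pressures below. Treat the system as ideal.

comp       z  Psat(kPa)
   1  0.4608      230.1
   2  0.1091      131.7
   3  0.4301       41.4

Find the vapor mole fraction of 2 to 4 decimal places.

y_2 = 0.1200

Raoult's law: Kᵢ = Pᵢˢᵃᵗ/P = Pᵢˢᵃᵗ/111.8.
  K_1 = 230.1/111.8 = 2.058140, K_2 = 131.7/111.8 = 1.177996, K_3 = 41.4/111.8 = 0.370304
Material balance + equilibrium reduce to Σ zᵢ(Kᵢ−1)/(1+ψ(Kᵢ−1)) = 0.
g(0) = ΣzᵢKᵢ − 1 = 0.2362 and g(1) = 1 − Σzᵢ/Kᵢ = -0.4780, so a root lies in (0, 1).
Iterate (Newton) starting at ψ = 0.47:
  ψ = 0.4700: g = -0.04112, g' = -0.5771 → ψ = 0.3988
  ψ = 0.3988: g = -0.00060, g' = -0.5623 → ψ = 0.3977
Converged at ψ = 0.3977.
Compositions from xᵢ = zᵢ/(1+ψ(Kᵢ−1)), yᵢ = Kᵢxᵢ:
  1: x = 0.3243, y = 0.6675
  2: x = 0.1019, y = 0.1200
  3: x = 0.5738, y = 0.2125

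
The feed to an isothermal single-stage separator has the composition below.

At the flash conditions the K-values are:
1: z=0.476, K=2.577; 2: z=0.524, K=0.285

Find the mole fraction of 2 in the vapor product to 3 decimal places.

y_2 = 0.196

Material balance + equilibrium reduce to Σ zᵢ(Kᵢ−1)/(1+ψ(Kᵢ−1)) = 0.
g(0) = ΣzᵢKᵢ − 1 = 0.376 and g(1) = 1 − Σzᵢ/Kᵢ = -1.023, so a root lies in (0, 1).
Binary case is linear: z₁(K₁−1)(1+ψ(K₂−1)) + z₂(K₂−1)(1+ψ(K₁−1)) = 0
⇒ ψ = [z₁(K₁−1)+z₂(K₂−1)] / [−(K₁−1)(K₂−1)] = 0.3760/1.1276 = 0.333
Compositions from xᵢ = zᵢ/(1+ψ(Kᵢ−1)), yᵢ = Kᵢxᵢ:
  1: x = 0.312, y = 0.804
  2: x = 0.688, y = 0.196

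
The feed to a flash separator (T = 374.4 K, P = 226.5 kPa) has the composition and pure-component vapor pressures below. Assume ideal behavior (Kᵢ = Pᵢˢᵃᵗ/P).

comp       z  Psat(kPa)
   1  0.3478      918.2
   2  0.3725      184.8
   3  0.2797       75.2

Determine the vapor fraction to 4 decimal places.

Raoult's law: Kᵢ = Pᵢˢᵃᵗ/P = Pᵢˢᵃᵗ/226.5.
  K_1 = 918.2/226.5 = 4.053863, K_2 = 184.8/226.5 = 0.815894, K_3 = 75.2/226.5 = 0.332009
Rachford–Rice: g(ψ) = Σ zᵢ(Kᵢ−1)/(1+ψ(Kᵢ−1)) = 0.
Feasibility: ΣzᵢKᵢ = 1.8067, Σzᵢ/Kᵢ = 1.3848 — both > 1, two phases present.
Iterate (Newton) starting at ψ = 0.5:
  ψ = 0.5000: g = 0.06426, g' = -0.8047 → ψ = 0.5799
  ψ = 0.5799: g = 0.00159, g' = -0.7708 → ψ = 0.5819
Converged at ψ = 0.5819.

ψ = 0.5819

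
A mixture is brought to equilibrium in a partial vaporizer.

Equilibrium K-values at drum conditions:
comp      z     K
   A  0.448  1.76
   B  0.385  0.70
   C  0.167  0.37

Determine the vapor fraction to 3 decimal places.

Material balance + equilibrium reduce to Σ zᵢ(Kᵢ−1)/(1+ψ(Kᵢ−1)) = 0.
g(0) = ΣzᵢKᵢ − 1 = 0.120 and g(1) = 1 − Σzᵢ/Kᵢ = -0.256, so a root lies in (0, 1).
Iterate (Newton) starting at ψ = 0.42:
  ψ = 0.420: g = -0.0171, g' = -0.317 → ψ = 0.366
Converged at ψ = 0.366.

ψ = 0.366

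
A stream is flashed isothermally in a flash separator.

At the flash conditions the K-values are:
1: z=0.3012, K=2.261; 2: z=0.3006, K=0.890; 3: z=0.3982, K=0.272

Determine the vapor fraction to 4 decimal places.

ψ = 0.0860

Let ψ = V/F and solve Σ zᵢ(Kᵢ−1)/(1+ψ(Kᵢ−1)) = 0.
Feasibility: ΣzᵢKᵢ = 1.0569, Σzᵢ/Kᵢ = 1.9349 — both > 1, two phases present.
Newton iteration, ψ⁰ = 0.5:
  ψ = 0.5000: g = -0.25785, g' = -0.7060 → ψ = 0.1348
  ψ = 0.1348: g = -0.03034, g' = -0.6131 → ψ = 0.0853
  ψ = 0.0853: g = 0.00048, g' = -0.6341 → ψ = 0.0860
Converged at ψ = 0.0860.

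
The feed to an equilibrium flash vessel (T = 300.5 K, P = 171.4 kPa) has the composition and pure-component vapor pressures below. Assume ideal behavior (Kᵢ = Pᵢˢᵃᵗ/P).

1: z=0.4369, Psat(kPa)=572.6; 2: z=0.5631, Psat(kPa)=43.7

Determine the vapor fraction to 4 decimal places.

Raoult's law: Kᵢ = Pᵢˢᵃᵗ/P = Pᵢˢᵃᵗ/171.4.
  K_1 = 572.6/171.4 = 3.340723, K_2 = 43.7/171.4 = 0.254959
Material balance + equilibrium reduce to Σ zᵢ(Kᵢ−1)/(1+ψ(Kᵢ−1)) = 0.
Feasibility: ΣzᵢKᵢ = 1.6031, Σzᵢ/Kᵢ = 2.3394 — both > 1, two phases present.
Binary case is linear: z₁(K₁−1)(1+ψ(K₂−1)) + z₂(K₂−1)(1+ψ(K₁−1)) = 0
⇒ ψ = [z₁(K₁−1)+z₂(K₂−1)] / [−(K₁−1)(K₂−1)] = 0.60313/1.74393 = 0.3458

ψ = 0.3458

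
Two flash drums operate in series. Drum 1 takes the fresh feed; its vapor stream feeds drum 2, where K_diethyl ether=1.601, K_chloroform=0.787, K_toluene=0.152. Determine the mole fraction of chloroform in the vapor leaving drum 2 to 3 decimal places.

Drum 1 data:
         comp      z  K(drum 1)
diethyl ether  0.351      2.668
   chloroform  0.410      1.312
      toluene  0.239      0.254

Drum 1:
Rachford–Rice: g(ψ₁) = Σ zᵢ(Kᵢ−1)/(1+ψ₁(Kᵢ−1)) = 0.
Check two-phase: ΣzᵢKᵢ = 1.535 > 1 and Σzᵢ/Kᵢ = 1.385 > 1, so g(0) = 0.535 > 0 and g(1) = -0.385 < 0.
Iterate (Newton) starting at ψ₁ = 0.56:
  ψ₁ = 0.560: g = 0.1054, g' = -0.682 → ψ₁ = 0.714
  ψ₁ = 0.714: g = -0.0100, g' = -0.840 → ψ₁ = 0.702
Converged at ψ₁ = 0.702.
Drum-1 compositions:
  diethyl ether: x = 0.162, y = 0.431
  chloroform: x = 0.336, y = 0.441
  toluene: x = 0.502, y = 0.128
Drum-2 feed = drum-1 vapor: z₂ = (0.4312, 0.4412, 0.1275).
Drum 2:
Rachford–Rice: g(ψ₂) = Σ zᵢ(Kᵢ−1)/(1+ψ₂(Kᵢ−1)) = 0.
Feasibility: ΣzᵢKᵢ = 1.057, Σzᵢ/Kᵢ = 1.669 — both > 1, two phases present.
Newton–Raphson from ψ₂ = 0.5:
  ψ₂ = 0.500: g = -0.0936, g' = -0.394 → ψ₂ = 0.262
  ψ₂ = 0.262: g = -0.0147, g' = -0.290 → ψ₂ = 0.212
  ψ₂ = 0.212: g = -0.0003, g' = -0.281 → ψ₂ = 0.211
Converged at ψ₂ = 0.211.
  diethyl ether: x = 0.383, y = 0.613
  chloroform: x = 0.462, y = 0.364
  toluene: x = 0.155, y = 0.024

y_chloroform (drum 2) = 0.364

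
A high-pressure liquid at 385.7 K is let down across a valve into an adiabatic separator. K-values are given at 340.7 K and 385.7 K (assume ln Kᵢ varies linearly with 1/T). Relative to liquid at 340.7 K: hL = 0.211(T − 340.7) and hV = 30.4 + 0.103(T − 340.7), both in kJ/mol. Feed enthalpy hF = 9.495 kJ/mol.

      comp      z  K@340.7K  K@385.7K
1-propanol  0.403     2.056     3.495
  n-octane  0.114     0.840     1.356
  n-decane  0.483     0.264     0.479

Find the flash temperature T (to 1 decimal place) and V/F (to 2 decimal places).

Adiabatic flash: solve Rachford–Rice at each trial T, then check hF = ψ·hV(T) + (1−ψ)·hL(T).
  T = 340.7 K: K = (2.056, 0.840, 0.264), RR gives ψ = 0.074, H_out = 2.263 kJ/mol
  T = 385.7 K: K = (3.495, 1.356, 0.479), RR gives ψ = 0.704, H_out = 27.468 kJ/mol
  T = 363.2 K: K = (2.725, 1.083, 0.362), RR gives ψ = 0.409, H_out = 16.188 kJ/mol
  T = 351.9 K: K = (2.376, 0.957, 0.311), RR gives ψ = 0.257, H_out = 9.868 kJ/mol
  T = 346.3 K: K = (2.213, 0.898, 0.287), RR gives ψ = 0.172, H_out = 6.301 kJ/mol
  T = 349.1 K: K = (2.294, 0.927, 0.299), RR gives ψ = 0.216, H_out = 8.133 kJ/mol
  T = 350.5 K: K = (2.335, 0.942, 0.305), RR gives ψ = 0.237, H_out = 9.012 kJ/mol
Linear interpolation between T = 350.5 (H_out = 9.012) and T = 351.9 (H_out = 9.868) on hF = 9.495 gives T ≈ 351.3 K, at which ψ = 0.25.

T = 351.3 K, V/F = 0.25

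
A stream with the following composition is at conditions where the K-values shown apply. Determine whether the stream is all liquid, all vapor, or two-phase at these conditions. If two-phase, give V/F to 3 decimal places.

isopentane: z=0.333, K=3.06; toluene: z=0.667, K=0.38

two-phase, V/F = 0.213

ΣzᵢKᵢ = 1.272; Σzᵢ/Kᵢ = 1.864.
Both exceed 1, so a two-phase solution exists.
Let ψ = V/F and solve Σ zᵢ(Kᵢ−1)/(1+ψ(Kᵢ−1)) = 0.
Newton iteration, ψ⁰ = 0.5:
  ψ = 0.500: g = -0.2614, g' = -0.881 → ψ = 0.203
  ψ = 0.203: g = 0.0102, g' = -1.037 → ψ = 0.213
Converged at ψ = 0.213.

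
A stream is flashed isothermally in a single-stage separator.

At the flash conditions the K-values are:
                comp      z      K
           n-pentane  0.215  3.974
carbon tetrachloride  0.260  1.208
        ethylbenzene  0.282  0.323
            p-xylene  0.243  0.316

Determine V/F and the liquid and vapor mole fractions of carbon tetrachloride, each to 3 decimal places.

Rachford–Rice: g(V/F) = Σ zᵢ(Kᵢ−1)/(1+V/F(Kᵢ−1)) = 0.
g(0) = ΣzᵢKᵢ − 1 = 0.336 and g(1) = 1 − Σzᵢ/Kᵢ = -0.911, so a root lies in (0, 1).
Iterate (Newton) starting at V/F = 0.5:
  V/F = 0.500: g = -0.2351, g' = -0.875 → V/F = 0.231
  V/F = 0.231: g = 0.0067, g' = -1.020 → V/F = 0.238
Converged at V/F = 0.238.
Compositions from xᵢ = zᵢ/(1+V/F(Kᵢ−1)), yᵢ = Kᵢxᵢ:
  n-pentane: x = 0.126, y = 0.500
  carbon tetrachloride: x = 0.248, y = 0.299
  ethylbenzene: x = 0.336, y = 0.109
  p-xylene: x = 0.290, y = 0.092

V/F = 0.238, x_carbon tetrachloride = 0.248, y_carbon tetrachloride = 0.299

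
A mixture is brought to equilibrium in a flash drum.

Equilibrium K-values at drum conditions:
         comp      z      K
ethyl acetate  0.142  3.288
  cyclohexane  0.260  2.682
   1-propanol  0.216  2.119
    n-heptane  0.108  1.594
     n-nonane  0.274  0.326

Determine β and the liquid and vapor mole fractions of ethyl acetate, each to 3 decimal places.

Let β = V/F and solve Σ zᵢ(Kᵢ−1)/(1+β(Kᵢ−1)) = 0.
g(0) = ΣzᵢKᵢ − 1 = 0.883 and g(1) = 1 − Σzᵢ/Kᵢ = -0.150, so a root lies in (0, 1).
Iterate (Newton) starting at β = 0.5:
  β = 0.500: g = 0.3150, g' = -0.796 → β = 0.896
  β = 0.896: g = -0.0225, g' = -1.074 → β = 0.875
  β = 0.875: g = -0.0005, g' = -1.028 → β = 0.874
Converged at β = 0.874.
Compositions from xᵢ = zᵢ/(1+β(Kᵢ−1)), yᵢ = Kᵢxᵢ:
  ethyl acetate: x = 0.047, y = 0.156
  cyclohexane: x = 0.105, y = 0.282
  1-propanol: x = 0.109, y = 0.231
  n-heptane: x = 0.071, y = 0.113
  n-nonane: x = 0.667, y = 0.218

β = 0.874, x_ethyl acetate = 0.047, y_ethyl acetate = 0.156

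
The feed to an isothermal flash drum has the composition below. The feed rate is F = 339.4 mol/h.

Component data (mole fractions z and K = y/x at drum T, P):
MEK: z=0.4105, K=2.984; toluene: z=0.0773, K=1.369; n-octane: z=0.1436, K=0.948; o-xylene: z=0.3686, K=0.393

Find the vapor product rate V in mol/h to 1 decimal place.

V = 221.3 mol/h

Material balance + equilibrium reduce to Σ zᵢ(Kᵢ−1)/(1+V/F(Kᵢ−1)) = 0.
Check two-phase: ΣzᵢKᵢ = 1.6117 > 1 and Σzᵢ/Kᵢ = 1.2834 > 1, so g(0) = 0.6117 > 0 and g(1) = -0.2834 < 0.
Newton iteration, V/F⁰ = 0.37:
  V/F = 0.3700: g = 0.19860, g' = -0.7718 → V/F = 0.6273
  V/F = 0.6273: g = 0.01695, g' = -0.6823 → V/F = 0.6522
  V/F = 0.6522: g = -0.00005, g' = -0.6864 → V/F = 0.6521
Converged at V/F = 0.6521.
Then V = V/F·F = 0.6521·339.4 = 221.3 mol/h and L = F − V = 118.1 mol/h.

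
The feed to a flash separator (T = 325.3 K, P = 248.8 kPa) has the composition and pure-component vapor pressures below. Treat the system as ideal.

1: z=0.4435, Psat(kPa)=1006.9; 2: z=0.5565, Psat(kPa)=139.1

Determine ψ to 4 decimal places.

Raoult's law: Kᵢ = Pᵢˢᵃᵗ/P = Pᵢˢᵃᵗ/248.8.
  K_1 = 1006.9/248.8 = 4.047026, K_2 = 139.1/248.8 = 0.559084
Rachford–Rice: g(ψ) = Σ zᵢ(Kᵢ−1)/(1+ψ(Kᵢ−1)) = 0.
Feasibility: ΣzᵢKᵢ = 2.1060, Σzᵢ/Kᵢ = 1.1050 — both > 1, two phases present.
Binary case is linear: z₁(K₁−1)(1+ψ(K₂−1)) + z₂(K₂−1)(1+ψ(K₁−1)) = 0
⇒ ψ = [z₁(K₁−1)+z₂(K₂−1)] / [−(K₁−1)(K₂−1)] = 1.10599/1.34348 = 0.8232

ψ = 0.8232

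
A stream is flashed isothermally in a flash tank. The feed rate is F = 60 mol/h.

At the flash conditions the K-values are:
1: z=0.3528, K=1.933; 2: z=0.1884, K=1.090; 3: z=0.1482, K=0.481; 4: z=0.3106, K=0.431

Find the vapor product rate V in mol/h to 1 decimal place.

Iterate (Newton) starting at β = 0.49:
  β = 0.4900: g = -0.10607, g' = -0.4112 → β = 0.2320
  β = 0.2320: g = -0.00386, g' = -0.3941 → β = 0.2222
Converged at β = 0.2222.
Then V = β·F = 0.2222·60 = 13.3 mol/h and L = F − V = 46.7 mol/h.

V = 13.3 mol/h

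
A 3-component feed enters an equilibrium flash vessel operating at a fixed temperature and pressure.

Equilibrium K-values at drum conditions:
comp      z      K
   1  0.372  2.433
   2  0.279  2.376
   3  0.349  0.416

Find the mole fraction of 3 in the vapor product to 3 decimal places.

y_3 = 0.294

Rachford–Rice: g(β) = Σ zᵢ(Kᵢ−1)/(1+β(Kᵢ−1)) = 0.
g(0) = ΣzᵢKᵢ − 1 = 0.713 and g(1) = 1 − Σzᵢ/Kᵢ = -0.109, so a root lies in (0, 1).
Newton–Raphson from β = 0.62:
  β = 0.620: g = 0.1699, g' = -0.661 → β = 0.877
  β = 0.877: g = -0.0078, g' = -0.759 → β = 0.867
Converged at β = 0.867.
Compositions from xᵢ = zᵢ/(1+β(Kᵢ−1)), yᵢ = Kᵢxᵢ:
  1: x = 0.166, y = 0.404
  2: x = 0.127, y = 0.302
  3: x = 0.707, y = 0.294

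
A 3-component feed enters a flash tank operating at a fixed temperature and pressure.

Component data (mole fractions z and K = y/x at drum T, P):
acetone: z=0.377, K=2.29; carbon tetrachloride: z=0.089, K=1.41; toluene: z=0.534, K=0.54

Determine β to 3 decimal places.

Material balance + equilibrium reduce to Σ zᵢ(Kᵢ−1)/(1+β(Kᵢ−1)) = 0.
Check two-phase: ΣzᵢKᵢ = 1.277 > 1 and Σzᵢ/Kᵢ = 1.217 > 1, so g(0) = 0.277 > 0 and g(1) = -0.217 < 0.
Newton iteration, β⁰ = 0.5:
  β = 0.500: g = 0.0069, g' = -0.433 → β = 0.516
Converged at β = 0.516.

β = 0.516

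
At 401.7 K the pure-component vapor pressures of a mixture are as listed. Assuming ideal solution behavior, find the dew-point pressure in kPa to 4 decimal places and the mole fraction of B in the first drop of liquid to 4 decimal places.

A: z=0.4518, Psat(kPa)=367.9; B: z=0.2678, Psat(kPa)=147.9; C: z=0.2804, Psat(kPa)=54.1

Pdew = 121.6289 kPa, x_B = 0.2202

At the dew point ψ → 1, so Σzᵢ/Kᵢ = 1 with Kᵢ = Pᵢˢᵃᵗ/P ⇒ 1/P = Σzᵢ/Pᵢˢᵃᵗ.
1/P = 0.4518/367.9 + 0.2678/147.9 + 0.2804/54.1 = 0.0082217 ⇒ P = 121.6289 kPa
xᵢ = zᵢP/Pᵢˢᵃᵗ ⇒ x_B = 0.2678·121.6289/147.9 = 0.2202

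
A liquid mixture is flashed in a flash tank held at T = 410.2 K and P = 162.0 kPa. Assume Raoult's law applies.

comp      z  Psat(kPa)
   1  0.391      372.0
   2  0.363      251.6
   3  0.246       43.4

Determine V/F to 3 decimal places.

V/F = 0.749

Raoult's law: Kᵢ = Pᵢˢᵃᵗ/P = Pᵢˢᵃᵗ/162.0.
  K_1 = 372.0/162.0 = 2.29630, K_2 = 251.6/162.0 = 1.55309, K_3 = 43.4/162.0 = 0.26790
Rachford–Rice: g(V/F) = Σ zᵢ(Kᵢ−1)/(1+V/F(Kᵢ−1)) = 0.
g(0) = ΣzᵢKᵢ − 1 = 0.528 and g(1) = 1 − Σzᵢ/Kᵢ = -0.322, so a root lies in (0, 1).
Newton iteration, V/F⁰ = 0.5:
  V/F = 0.500: g = 0.1807, g' = -0.638 → V/F = 0.783
  V/F = 0.783: g = -0.0306, g' = -0.940 → V/F = 0.751
  V/F = 0.751: g = -0.0011, g' = -0.874 → V/F = 0.749
Converged at V/F = 0.749.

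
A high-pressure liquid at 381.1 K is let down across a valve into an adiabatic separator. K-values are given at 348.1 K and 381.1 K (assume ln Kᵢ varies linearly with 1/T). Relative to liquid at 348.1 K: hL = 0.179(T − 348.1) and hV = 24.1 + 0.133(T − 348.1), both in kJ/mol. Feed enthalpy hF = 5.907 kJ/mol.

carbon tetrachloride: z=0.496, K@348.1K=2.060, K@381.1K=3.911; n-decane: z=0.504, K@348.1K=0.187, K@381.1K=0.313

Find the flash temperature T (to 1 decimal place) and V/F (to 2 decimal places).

Adiabatic flash: solve Rachford–Rice at each trial T, then check hF = ψ·hV(T) + (1−ψ)·hL(T).
  T = 348.1 K: K = (2.060, 0.187), RR gives ψ = 0.135, H_out = 3.244 kJ/mol
  T = 381.1 K: K = (3.911, 0.313), RR gives ψ = 0.549, H_out = 18.301 kJ/mol
  T = 364.6 K: K = (2.880, 0.245), RR gives ψ = 0.389, H_out = 12.025 kJ/mol
  T = 356.4 K: K = (2.448, 0.215), RR gives ψ = 0.284, H_out = 8.210 kJ/mol
  T = 352.2 K: K = (2.245, 0.200), RR gives ψ = 0.216, H_out = 5.890 kJ/mol
  T = 354.3 K: K = (2.345, 0.208), RR gives ψ = 0.251, H_out = 7.091 kJ/mol
Linear interpolation between T = 352.2 (H_out = 5.890) and T = 354.3 (H_out = 7.091) on hF = 5.907 gives T ≈ 352.2 K, at which ψ = 0.22.

T = 352.2 K, V/F = 0.22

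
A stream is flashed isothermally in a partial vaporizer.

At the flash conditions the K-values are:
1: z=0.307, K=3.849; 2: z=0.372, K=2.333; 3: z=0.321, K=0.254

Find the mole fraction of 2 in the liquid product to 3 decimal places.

x_2 = 0.188

Let ψ = V/F and solve Σ zᵢ(Kᵢ−1)/(1+ψ(Kᵢ−1)) = 0.
Check two-phase: ΣzᵢKᵢ = 2.131 > 1 and Σzᵢ/Kᵢ = 1.503 > 1, so g(0) = 1.131 > 0 and g(1) = -0.503 < 0.
Newton iteration, ψ⁰ = 0.5:
  ψ = 0.500: g = 0.2764, g' = -1.116 → ψ = 0.748
  ψ = 0.748: g = -0.0136, g' = -1.333 → ψ = 0.737
Converged at ψ = 0.737.
Compositions from xᵢ = zᵢ/(1+ψ(Kᵢ−1)), yᵢ = Kᵢxᵢ:
  1: x = 0.099, y = 0.381
  2: x = 0.188, y = 0.438
  3: x = 0.713, y = 0.181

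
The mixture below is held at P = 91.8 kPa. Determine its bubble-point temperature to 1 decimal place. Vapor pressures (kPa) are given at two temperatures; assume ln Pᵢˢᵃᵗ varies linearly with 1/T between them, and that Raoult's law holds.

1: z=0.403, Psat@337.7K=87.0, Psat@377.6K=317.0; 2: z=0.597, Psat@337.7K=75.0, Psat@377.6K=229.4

Bubble-point temperature: ΣzᵢPᵢˢᵃᵗ(T) = P. Interpolate ln Pᵢˢᵃᵗ = aᵢ + bᵢ/T.
  T = 337.7 K: ΣzᵢPᵢˢᵃᵗ = 79.84 kPa
  T = 377.6 K: ΣzᵢPᵢˢᵃᵗ = 264.70 kPa
  T = 357.6 K: ΣzᵢPᵢˢᵃᵗ = 149.95 kPa
  T = 347.6 K: ΣzᵢPᵢˢᵃᵗ = 110.20 kPa
  T = 342.6 K: ΣzᵢPᵢˢᵃᵗ = 93.86 kPa
  T = 340.1 K: ΣzᵢPᵢˢᵃᵗ = 86.47 kPa
Interpolating between 340.1 K and 342.6 K gives T ≈ 341.9 K.

T = 341.9 K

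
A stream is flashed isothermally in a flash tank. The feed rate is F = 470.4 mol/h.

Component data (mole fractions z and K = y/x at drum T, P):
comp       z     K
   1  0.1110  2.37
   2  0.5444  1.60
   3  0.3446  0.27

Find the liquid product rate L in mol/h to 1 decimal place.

Newton iteration, ψ⁰ = 0.5:
  ψ = 0.5000: g = -0.05464, g' = -0.6448 → ψ = 0.4153
  ψ = 0.4153: g = -0.00257, g' = -0.5884 → ψ = 0.4109
Converged at ψ = 0.4109.
Then V = ψ·F = 0.4109·470.4 = 193.3 mol/h and L = F − V = 277.1 mol/h.

L = 277.1 mol/h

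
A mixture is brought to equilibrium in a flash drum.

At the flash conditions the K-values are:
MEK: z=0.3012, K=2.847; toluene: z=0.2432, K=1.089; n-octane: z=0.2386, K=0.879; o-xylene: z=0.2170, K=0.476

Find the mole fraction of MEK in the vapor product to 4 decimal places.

y_MEK = 0.3341

Material balance + equilibrium reduce to Σ zᵢ(Kᵢ−1)/(1+β(Kᵢ−1)) = 0.
Feasibility: ΣzᵢKᵢ = 1.4354, Σzᵢ/Kᵢ = 1.0564 — both > 1, two phases present.
Newton iteration, β⁰ = 0.45:
  β = 0.4500: g = 0.14529, g' = -0.4142 → β = 0.8008
  β = 0.8008: g = 0.01671, g' = -0.3500 → β = 0.8486
  β = 0.8486: g = -0.00011, g' = -0.3551 → β = 0.8483
Converged at β = 0.8483.
Compositions from xᵢ = zᵢ/(1+β(Kᵢ−1)), yᵢ = Kᵢxᵢ:
  MEK: x = 0.1173, y = 0.3341
  toluene: x = 0.2261, y = 0.2463
  n-octane: x = 0.2659, y = 0.2337
  o-xylene: x = 0.3906, y = 0.1859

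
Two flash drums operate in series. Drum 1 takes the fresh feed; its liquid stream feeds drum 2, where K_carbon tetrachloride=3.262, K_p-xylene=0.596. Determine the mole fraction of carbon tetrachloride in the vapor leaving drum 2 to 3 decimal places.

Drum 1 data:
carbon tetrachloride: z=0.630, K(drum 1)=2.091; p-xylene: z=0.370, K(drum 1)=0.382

y_carbon tetrachloride (drum 2) = 0.494

Drum 1:
Let ψ₁ = V/F and solve Σ zᵢ(Kᵢ−1)/(1+ψ₁(Kᵢ−1)) = 0.
Check two-phase: ΣzᵢKᵢ = 1.459 > 1 and Σzᵢ/Kᵢ = 1.270 > 1, so g(0) = 0.459 > 0 and g(1) = -0.270 < 0.
Binary case is linear: z₁(K₁−1)(1+ψ₁(K₂−1)) + z₂(K₂−1)(1+ψ₁(K₁−1)) = 0
⇒ ψ₁ = [z₁(K₁−1)+z₂(K₂−1)] / [−(K₁−1)(K₂−1)] = 0.4587/0.6742 = 0.680
Drum-1 compositions:
  carbon tetrachloride: x = 0.362, y = 0.756
  p-xylene: x = 0.638, y = 0.244
Drum-2 feed = drum-1 liquid: z₂ = (0.3616, 0.6384).
Drum 2:
Iterate (Newton) starting at ψ₂ = 0.4:
  ψ₂ = 0.400: g = 0.1218, g' = -0.658 → ψ₂ = 0.585
  ψ₂ = 0.585: g = 0.0143, g' = -0.521 → ψ₂ = 0.613
Converged at ψ₂ = 0.613.
  carbon tetrachloride: x = 0.152, y = 0.494
  p-xylene: x = 0.848, y = 0.506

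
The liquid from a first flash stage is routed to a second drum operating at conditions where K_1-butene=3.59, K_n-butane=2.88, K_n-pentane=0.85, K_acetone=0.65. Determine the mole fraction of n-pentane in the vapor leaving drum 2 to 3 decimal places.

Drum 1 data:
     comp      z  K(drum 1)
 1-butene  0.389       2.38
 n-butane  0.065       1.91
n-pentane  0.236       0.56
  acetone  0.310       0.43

y_n-pentane (drum 2) = 0.283

Drum 1:
Newton–Raphson from ψ₁ = 0.34:
  ψ₁ = 0.340: g = 0.0693, g' = -0.593 → ψ₁ = 0.457
  ψ₁ = 0.457: g = 0.0021, g' = -0.561 → ψ₁ = 0.461
Converged at ψ₁ = 0.461.
Drum-1 compositions:
  1-butene: x = 0.238, y = 0.566
  n-butane: x = 0.046, y = 0.087
  n-pentane: x = 0.296, y = 0.166
  acetone: x = 0.420, y = 0.181
Drum-2 feed = drum-1 liquid: z₂ = (0.2378, 0.0458, 0.2960, 0.4204).
Drum 2:
Let ψ₂ = V/F and solve Σ zᵢ(Kᵢ−1)/(1+ψ₂(Kᵢ−1)) = 0.
Feasibility: ΣzᵢKᵢ = 1.511, Σzᵢ/Kᵢ = 1.077 — both > 1, two phases present.
Newton iteration, ψ₂⁰ = 0.5:
  ψ₂ = 0.500: g = 0.0864, g' = -0.429 → ψ₂ = 0.701
  ψ₂ = 0.701: g = 0.0112, g' = -0.330 → ψ₂ = 0.735
  ψ₂ = 0.735: g = 0.0002, g' = -0.319 → ψ₂ = 0.736
Converged at ψ₂ = 0.736.
  1-butene: x = 0.082, y = 0.294
  n-butane: x = 0.019, y = 0.055
  n-pentane: x = 0.333, y = 0.283
  acetone: x = 0.566, y = 0.368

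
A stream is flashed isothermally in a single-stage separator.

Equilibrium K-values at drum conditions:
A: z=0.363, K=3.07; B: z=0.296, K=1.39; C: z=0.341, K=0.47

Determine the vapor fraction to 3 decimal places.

Material balance + equilibrium reduce to Σ zᵢ(Kᵢ−1)/(1+ψ(Kᵢ−1)) = 0.
Check two-phase: ΣzᵢKᵢ = 1.686 > 1 and Σzᵢ/Kᵢ = 1.057 > 1, so g(0) = 0.686 > 0 and g(1) = -0.057 < 0.
Newton iteration, ψ⁰ = 0.5:
  ψ = 0.500: g = 0.2200, g' = -0.584 → ψ = 0.876
  ψ = 0.876: g = 0.0156, g' = -0.555 → ψ = 0.904
Converged at ψ = 0.904.

ψ = 0.904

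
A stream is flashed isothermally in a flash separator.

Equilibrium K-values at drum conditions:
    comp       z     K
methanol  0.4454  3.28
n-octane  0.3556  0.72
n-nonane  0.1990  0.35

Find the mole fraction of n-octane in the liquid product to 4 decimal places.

Rachford–Rice: g(ψ) = Σ zᵢ(Kᵢ−1)/(1+ψ(Kᵢ−1)) = 0.
Feasibility: ΣzᵢKᵢ = 1.7866, Σzᵢ/Kᵢ = 1.1983 — both > 1, two phases present.
Newton–Raphson from ψ = 0.5:
  ψ = 0.5000: g = 0.16713, g' = -0.7278 → ψ = 0.7296
  ψ = 0.7296: g = 0.01009, g' = -0.6746 → ψ = 0.7446
Converged at ψ = 0.7446.
Compositions from xᵢ = zᵢ/(1+ψ(Kᵢ−1)), yᵢ = Kᵢxᵢ:
  methanol: x = 0.1651, y = 0.5416
  n-octane: x = 0.4493, y = 0.3235
  n-nonane: x = 0.3856, y = 0.1350

x_n-octane = 0.4493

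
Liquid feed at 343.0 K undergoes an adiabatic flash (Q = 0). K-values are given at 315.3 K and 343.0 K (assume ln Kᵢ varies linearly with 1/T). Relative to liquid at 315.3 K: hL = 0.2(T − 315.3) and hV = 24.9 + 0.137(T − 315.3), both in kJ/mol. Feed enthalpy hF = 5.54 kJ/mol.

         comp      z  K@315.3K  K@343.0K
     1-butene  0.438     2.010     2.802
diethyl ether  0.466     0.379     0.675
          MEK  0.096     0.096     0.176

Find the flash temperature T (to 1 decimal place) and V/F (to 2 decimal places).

Adiabatic flash: solve Rachford–Rice at each trial T, then check hF = ψ·hV(T) + (1−ψ)·hL(T).
  T = 315.3 K: K = (2.010, 0.379, 0.096), RR gives ψ = 0.097, H_out = 2.410 kJ/mol
  T = 343.0 K: K = (2.802, 0.675, 0.176), RR gives ψ = 0.652, H_out = 20.630 kJ/mol
  T = 329.1 K: K = (2.388, 0.511, 0.132), RR gives ψ = 0.371, H_out = 11.685 kJ/mol
  T = 322.2 K: K = (2.195, 0.442, 0.113), RR gives ψ = 0.237, H_out = 7.186 kJ/mol
  T = 318.8 K: K = (2.103, 0.410, 0.104), RR gives ψ = 0.170, H_out = 4.885 kJ/mol
  T = 320.5 K: K = (2.149, 0.426, 0.108), RR gives ψ = 0.204, H_out = 6.046 kJ/mol
Linear interpolation between T = 318.8 (H_out = 4.885) and T = 320.5 (H_out = 6.046) on hF = 5.54 gives T ≈ 319.8 K, at which ψ = 0.19.

T = 319.8 K, V/F = 0.19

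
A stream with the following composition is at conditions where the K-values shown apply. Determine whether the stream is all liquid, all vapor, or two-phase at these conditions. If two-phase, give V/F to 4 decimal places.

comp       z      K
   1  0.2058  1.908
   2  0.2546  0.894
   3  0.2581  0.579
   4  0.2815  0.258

ΣzᵢKᵢ = 0.8423; Σzᵢ/Kᵢ = 1.9295.
Since ΣzᵢKᵢ < 1 the mixture is below its bubble point — single liquid phase.

all liquid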